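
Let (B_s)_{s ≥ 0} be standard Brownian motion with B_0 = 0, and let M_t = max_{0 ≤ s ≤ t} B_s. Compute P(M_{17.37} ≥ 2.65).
P(M_{17.37} ≥ 2.65) = 2·P(B_{17.37} ≥ 2.65) = 2(1 − Φ(2.65/√17.37)) ≈ 0.5249

By the reflection principle for Brownian motion, P(M_t ≥ a) = 2 · P(B_t ≥ a) for a ≥ 0. Since B_t ~ N(0, t), P(B_t ≥ 2.65) = 1 − Φ(2.65/√t) = 1 − Φ(2.65/√17.37) = 1 − Φ(0.6358). So
  P(M_{17.37} ≥ 2.65) = 2(1 − Φ(0.6358)) ≈ 0.5249.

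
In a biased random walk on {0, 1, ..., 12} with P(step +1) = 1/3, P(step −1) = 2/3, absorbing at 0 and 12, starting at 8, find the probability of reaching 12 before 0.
P(hit 12 before 0) = (1 − (2)^8) / (1 − (2)^12) = 17/273

Let u_k denote P(reach 12 before 0 | start at k). Boundary: u_0 = 0, u_12 = 1. Recurrence: u_k = 1/3·u_{k+1} + 2/3·u_{k-1} for 1 ≤ k ≤ 11. Try u_k = A + B·r^k with r = q/p = (2/3)/(1/3) = 2. Substitution satisfies the recurrence; boundary conditions give:
  u_k = (1 − r^k) / (1 − r^N) = (1 − (2)^8) / (1 − (2)^12) = 17/273.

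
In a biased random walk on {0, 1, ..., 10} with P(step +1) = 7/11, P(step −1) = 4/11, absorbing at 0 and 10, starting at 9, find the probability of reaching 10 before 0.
P(hit 10 before 0) = (1 − (4/7)^9) / (1 − (4/7)^10) = 93546747/93808891

Let u_k denote P(reach 10 before 0 | start at k). Boundary: u_0 = 0, u_10 = 1. Recurrence: u_k = 7/11·u_{k+1} + 4/11·u_{k-1} for 1 ≤ k ≤ 9. Try u_k = A + B·r^k with r = q/p = (4/11)/(7/11) = 4/7. Substitution satisfies the recurrence; boundary conditions give:
  u_k = (1 − r^k) / (1 − r^N) = (1 − (4/7)^9) / (1 − (4/7)^10) = 93546747/93808891.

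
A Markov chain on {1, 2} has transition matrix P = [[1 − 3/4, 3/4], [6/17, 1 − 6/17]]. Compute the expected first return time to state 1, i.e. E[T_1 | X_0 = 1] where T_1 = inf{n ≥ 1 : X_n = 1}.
E[T_1 | X_0 = 1] = 1/π_1 = 25/8

For an irreducible recurrent Markov chain with stationary distribution π, E[T_i | X_0 = i] = 1/π_i (Kac's formula). Here π_1 = (6/17)/(3/4 + 6/17) = (6/17)/(75/68) = 8/25, so E[T_1 | X_0 = 1] = 1/π_1 = (3/4 + 6/17)/(6/17) = (75/68)/(6/17) = 25/8.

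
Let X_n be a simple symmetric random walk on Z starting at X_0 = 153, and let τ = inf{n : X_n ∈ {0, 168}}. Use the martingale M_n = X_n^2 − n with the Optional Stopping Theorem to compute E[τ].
E[τ] = 2295

M_n = X_n^2 − n is a martingale (since E[X_{n+1}^2 | F_n] = X_n^2 + 1). By OST (τ has finite mean in a bounded region), E[M_τ] = E[M_0] = X_0^2 − 0 = 153^2 = 23409. Also E[M_τ] = E[X_τ^2] − E[τ]. The walk exits at 0 or 168, with P(hit 168 first) = 153/168, so E[X_τ^2] = 168^2 · 153/168 + 0 = 25704. Thus E[τ] = E[X_τ^2] − E[M_τ] = 25704 − 23409 = 2295 = 153(168 − 153) = 2295.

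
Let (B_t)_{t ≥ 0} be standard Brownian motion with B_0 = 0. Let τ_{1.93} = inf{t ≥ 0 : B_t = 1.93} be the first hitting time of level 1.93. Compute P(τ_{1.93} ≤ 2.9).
P(τ_{1.93} ≤ 2.9) = 2(1 − Φ(1.93/√2.9)) = 2(1 − Φ(1.1333)) ≈ 0.2571

By the reflection principle for standard BM, P(τ_b ≤ t) = 2 · P(B_t ≥ b). Since B_t ~ N(0, t), P(B_t ≥ 1.93) = 1 − Φ(1.93/√t) = 1 − Φ(1.93/√2.9) = 1 − Φ(1.1333) ≈ 0.12854. Doubling: P(τ_{1.93} ≤ 2.9) ≈ 2 · 0.12854 = 0.25708 ≈ 0.2571.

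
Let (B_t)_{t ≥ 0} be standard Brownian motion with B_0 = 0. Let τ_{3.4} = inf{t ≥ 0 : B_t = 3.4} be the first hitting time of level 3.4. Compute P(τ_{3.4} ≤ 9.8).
P(τ_{3.4} ≤ 9.8) = 2(1 − Φ(3.4/√9.8)) = 2(1 − Φ(1.0861)) ≈ 0.2774

By the reflection principle for standard BM, P(τ_b ≤ t) = 2 · P(B_t ≥ b). Since B_t ~ N(0, t), P(B_t ≥ 3.4) = 1 − Φ(3.4/√t) = 1 − Φ(3.4/√9.8) = 1 − Φ(1.0861) ≈ 0.13872. Doubling: P(τ_{3.4} ≤ 9.8) ≈ 2 · 0.13872 = 0.27744 ≈ 0.2774.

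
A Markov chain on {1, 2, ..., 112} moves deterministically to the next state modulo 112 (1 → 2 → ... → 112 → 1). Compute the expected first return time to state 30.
E[T_30 | X_0 = 30] = 112

The chain cycles deterministically, so starting at state 30 it returns in exactly 112 steps. Equivalently, the stationary distribution is uniform π_j = 1/112 for every state j, so by Kac's formula E[T_30] = 1/π_30 = 112.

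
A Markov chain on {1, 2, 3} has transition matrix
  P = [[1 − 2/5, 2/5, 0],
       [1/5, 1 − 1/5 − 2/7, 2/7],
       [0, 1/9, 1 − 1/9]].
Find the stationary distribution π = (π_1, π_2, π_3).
π = (7/57, 14/57, 12/19)

This is a birth-death chain on three states, which satisfies detailed balance: π_1 · P_{12} = π_2 · P_{21} and π_2 · P_{23} = π_3 · P_{32}.
From π_1 · 2/5 = π_2 · 1/5: π_2/π_1 = (2/5)/(1/5) = 2.
From π_2 · 2/7 = π_3 · 1/9: π_3/π_2 = (2/7)/(1/9) = 18/7.
Take π_1 proportional to 1; then unnormalized π = (1, 2, 36/7). Normalize by dividing by the sum 57/7:
  π = (7/57, 14/57, 12/19).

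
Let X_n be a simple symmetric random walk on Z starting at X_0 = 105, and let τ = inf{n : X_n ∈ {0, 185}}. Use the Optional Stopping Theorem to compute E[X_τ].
E[X_τ] = 105

X_n is a martingale and τ is a bounded-mean stopping time (indeed τ is finite a.s. with bounded expectation since the walk is in a bounded region). By the OST, E[X_τ] = E[X_0] = 105. Equivalently: E[X_τ] = 185 · P(hit 185 first) + 0 · P(hit 0 first) = 185 · (105/185) = 105.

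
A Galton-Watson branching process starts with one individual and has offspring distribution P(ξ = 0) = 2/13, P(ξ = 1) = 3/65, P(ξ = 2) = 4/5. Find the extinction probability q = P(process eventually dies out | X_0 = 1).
q = 5/26

The pgf is f(s) = 2/13 + 3/65·s + 4/5·s². The extinction probability q is the smallest fixed point of f in [0, 1]. Setting s = f(s):
  4/5·s² + (3/65 − 1)·s + 2/13 = 0
  4/5·s² − (2/13 + 4/5)·s + 2/13 = 0
which factors as (s − 1)·(4/5·s − 2/13) = 0, giving roots s = 1 and s = (2/13)/(4/5) = 5/26.
Mean offspring μ = 3/65 + 2·4/5 = 107/65 > 1 (supercritical), so q < 1. The extinction probability is the smaller root: q = (2/13)/(4/5) = 5/26.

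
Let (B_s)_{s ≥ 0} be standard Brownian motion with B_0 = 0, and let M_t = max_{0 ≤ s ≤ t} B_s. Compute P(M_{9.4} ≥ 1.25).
P(M_{9.4} ≥ 1.25) = 2·P(B_{9.4} ≥ 1.25) = 2(1 − Φ(1.25/√9.4)) ≈ 0.6835

By the reflection principle for Brownian motion, P(M_t ≥ a) = 2 · P(B_t ≥ a) for a ≥ 0. Since B_t ~ N(0, t), P(B_t ≥ 1.25) = 1 − Φ(1.25/√t) = 1 − Φ(1.25/√9.4) = 1 − Φ(0.4077). So
  P(M_{9.4} ≥ 1.25) = 2(1 − Φ(0.4077)) ≈ 0.6835.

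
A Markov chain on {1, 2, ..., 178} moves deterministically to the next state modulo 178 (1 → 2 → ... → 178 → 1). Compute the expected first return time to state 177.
E[T_177 | X_0 = 177] = 178

The chain cycles deterministically, so starting at state 177 it returns in exactly 178 steps. Equivalently, the stationary distribution is uniform π_j = 1/178 for every state j, so by Kac's formula E[T_177] = 1/π_177 = 178.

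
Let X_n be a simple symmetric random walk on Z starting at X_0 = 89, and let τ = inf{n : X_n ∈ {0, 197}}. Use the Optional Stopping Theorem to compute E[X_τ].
E[X_τ] = 89

X_n is a martingale and τ is a bounded-mean stopping time (indeed τ is finite a.s. with bounded expectation since the walk is in a bounded region). By the OST, E[X_τ] = E[X_0] = 89. Equivalently: E[X_τ] = 197 · P(hit 197 first) + 0 · P(hit 0 first) = 197 · (89/197) = 89.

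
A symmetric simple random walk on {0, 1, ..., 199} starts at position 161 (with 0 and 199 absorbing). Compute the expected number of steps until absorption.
E[τ | X_0 = 161] = 6118

Let v_k = E[τ | X_0 = k]. Boundary: v_0 = v_199 = 0. Recurrence: v_k = 1 + (v_{k-1} + v_{k+1})/2 for 1 ≤ k ≤ 198. The particular solution to v_k − (v_{k-1} + v_{k+1})/2 = 1 is v_k = −k^2. Adding homogeneous solution A + B k and matching boundaries gives v_k = k (199 − k). Substituting k = 161: v_161 = 161 · 38 = 6118.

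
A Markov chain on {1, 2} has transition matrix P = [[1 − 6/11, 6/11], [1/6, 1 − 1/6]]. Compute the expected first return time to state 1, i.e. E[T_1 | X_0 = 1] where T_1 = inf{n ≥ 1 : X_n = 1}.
E[T_1 | X_0 = 1] = 1/π_1 = 47/11

For an irreducible recurrent Markov chain with stationary distribution π, E[T_i | X_0 = i] = 1/π_i (Kac's formula). Here π_1 = (1/6)/(6/11 + 1/6) = (1/6)/(47/66) = 11/47, so E[T_1 | X_0 = 1] = 1/π_1 = (6/11 + 1/6)/(1/6) = (47/66)/(1/6) = 47/11.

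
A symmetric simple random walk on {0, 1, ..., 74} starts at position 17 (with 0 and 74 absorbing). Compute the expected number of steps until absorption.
E[τ | X_0 = 17] = 969

Let v_k = E[τ | X_0 = k]. Boundary: v_0 = v_74 = 0. Recurrence: v_k = 1 + (v_{k-1} + v_{k+1})/2 for 1 ≤ k ≤ 73. The particular solution to v_k − (v_{k-1} + v_{k+1})/2 = 1 is v_k = −k^2. Adding homogeneous solution A + B k and matching boundaries gives v_k = k (74 − k). Substituting k = 17: v_17 = 17 · 57 = 969.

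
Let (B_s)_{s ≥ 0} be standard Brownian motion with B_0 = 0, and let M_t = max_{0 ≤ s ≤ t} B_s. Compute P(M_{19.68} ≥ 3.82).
P(M_{19.68} ≥ 3.82) = 2·P(B_{19.68} ≥ 3.82) = 2(1 − Φ(3.82/√19.68)) ≈ 0.3892

By the reflection principle for Brownian motion, P(M_t ≥ a) = 2 · P(B_t ≥ a) for a ≥ 0. Since B_t ~ N(0, t), P(B_t ≥ 3.82) = 1 − Φ(3.82/√t) = 1 − Φ(3.82/√19.68) = 1 − Φ(0.8611). So
  P(M_{19.68} ≥ 3.82) = 2(1 − Φ(0.8611)) ≈ 0.3892.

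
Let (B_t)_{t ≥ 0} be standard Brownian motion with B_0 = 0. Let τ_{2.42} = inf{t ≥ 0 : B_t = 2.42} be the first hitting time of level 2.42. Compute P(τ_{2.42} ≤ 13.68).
P(τ_{2.42} ≤ 13.68) = 2(1 − Φ(2.42/√13.68)) = 2(1 − Φ(0.6543)) ≈ 0.5129

By the reflection principle for standard BM, P(τ_b ≤ t) = 2 · P(B_t ≥ b). Since B_t ~ N(0, t), P(B_t ≥ 2.42) = 1 − Φ(2.42/√t) = 1 − Φ(2.42/√13.68) = 1 − Φ(0.6543) ≈ 0.25646. Doubling: P(τ_{2.42} ≤ 13.68) ≈ 2 · 0.25646 = 0.51292 ≈ 0.5129.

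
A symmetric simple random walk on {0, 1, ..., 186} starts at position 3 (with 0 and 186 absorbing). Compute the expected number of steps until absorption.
E[τ | X_0 = 3] = 549

Let v_k = E[τ | X_0 = k]. Boundary: v_0 = v_186 = 0. Recurrence: v_k = 1 + (v_{k-1} + v_{k+1})/2 for 1 ≤ k ≤ 185. The particular solution to v_k − (v_{k-1} + v_{k+1})/2 = 1 is v_k = −k^2. Adding homogeneous solution A + B k and matching boundaries gives v_k = k (186 − k). Substituting k = 3: v_3 = 3 · 183 = 549.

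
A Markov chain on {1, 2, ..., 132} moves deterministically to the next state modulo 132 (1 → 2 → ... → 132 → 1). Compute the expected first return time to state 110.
E[T_110 | X_0 = 110] = 132

The chain cycles deterministically, so starting at state 110 it returns in exactly 132 steps. Equivalently, the stationary distribution is uniform π_j = 1/132 for every state j, so by Kac's formula E[T_110] = 1/π_110 = 132.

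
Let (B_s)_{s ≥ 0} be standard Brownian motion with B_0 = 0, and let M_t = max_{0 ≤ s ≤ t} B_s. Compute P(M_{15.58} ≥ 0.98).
P(M_{15.58} ≥ 0.98) = 2·P(B_{15.58} ≥ 0.98) = 2(1 − Φ(0.98/√15.58)) ≈ 0.8039

By the reflection principle for Brownian motion, P(M_t ≥ a) = 2 · P(B_t ≥ a) for a ≥ 0. Since B_t ~ N(0, t), P(B_t ≥ 0.98) = 1 − Φ(0.98/√t) = 1 − Φ(0.98/√15.58) = 1 − Φ(0.2483). So
  P(M_{15.58} ≥ 0.98) = 2(1 − Φ(0.2483)) ≈ 0.8039.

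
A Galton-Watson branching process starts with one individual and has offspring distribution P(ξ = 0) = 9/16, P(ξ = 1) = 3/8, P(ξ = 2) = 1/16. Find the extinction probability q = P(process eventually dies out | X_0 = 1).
q = 1

Mean offspring μ = 0·9/16 + 1·3/8 + 2·1/16 = 1/2 ≤ 1. For μ ≤ 1 with offspring not concentrated at 1, the Galton-Watson process goes extinct almost surely, so q = 1.
(Algebraic check: The pgf is f(s) = 9/16 + 3/8·s + 1/16·s². The extinction probability q is the smallest fixed point of f in [0, 1]. Setting s = f(s):
  1/16·s² + (3/8 − 1)·s + 9/16 = 0
  1/16·s² − (9/16 + 1/16)·s + 9/16 = 0
which factors as (s − 1)·(1/16·s − 9/16) = 0, giving roots s = 1 and s = (9/16)/(1/16) = 9. Since 9 ≥ 1, the smallest root in [0, 1] is s = 1.)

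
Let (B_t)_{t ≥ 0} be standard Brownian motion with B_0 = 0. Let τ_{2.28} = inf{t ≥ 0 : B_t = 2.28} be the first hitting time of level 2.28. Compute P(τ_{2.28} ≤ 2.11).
P(τ_{2.28} ≤ 2.11) = 2(1 − Φ(2.28/√2.11)) = 2(1 − Φ(1.5696)) ≈ 0.1165

By the reflection principle for standard BM, P(τ_b ≤ t) = 2 · P(B_t ≥ b). Since B_t ~ N(0, t), P(B_t ≥ 2.28) = 1 − Φ(2.28/√t) = 1 − Φ(2.28/√2.11) = 1 − Φ(1.5696) ≈ 0.05825. Doubling: P(τ_{2.28} ≤ 2.11) ≈ 2 · 0.05825 = 0.11650 ≈ 0.1165.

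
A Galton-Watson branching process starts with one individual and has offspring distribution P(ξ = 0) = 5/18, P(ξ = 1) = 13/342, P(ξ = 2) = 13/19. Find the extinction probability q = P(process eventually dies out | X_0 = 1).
q = 95/234

The pgf is f(s) = 5/18 + 13/342·s + 13/19·s². The extinction probability q is the smallest fixed point of f in [0, 1]. Setting s = f(s):
  13/19·s² + (13/342 − 1)·s + 5/18 = 0
  13/19·s² − (5/18 + 13/19)·s + 5/18 = 0
which factors as (s − 1)·(13/19·s − 5/18) = 0, giving roots s = 1 and s = (5/18)/(13/19) = 95/234.
Mean offspring μ = 13/342 + 2·13/19 = 481/342 > 1 (supercritical), so q < 1. The extinction probability is the smaller root: q = (5/18)/(13/19) = 95/234.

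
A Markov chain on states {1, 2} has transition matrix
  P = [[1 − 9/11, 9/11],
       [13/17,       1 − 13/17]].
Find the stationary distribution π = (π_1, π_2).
π_1 = 143/296, π_2 = 153/296

Solve πP = π with π_1 + π_2 = 1. From πP = π: π_1 · (1 − 9/11) + π_2 · 13/17 = π_1 ⇒ π_2 · 13/17 = π_1 · 9/11 ⇒ π_2/π_1 = (9/11)/(13/17) = 153/143. Together with π_1 + π_2 = 1:
  π_1 = (13/17)/(9/11 + 13/17) = (13/17)/(296/187) = 143/296,
  π_2 = (9/11)/(9/11 + 13/17) = (9/11)/(296/187) = 153/296.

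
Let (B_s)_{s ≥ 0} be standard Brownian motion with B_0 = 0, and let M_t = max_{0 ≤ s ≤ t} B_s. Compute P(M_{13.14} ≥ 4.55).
P(M_{13.14} ≥ 4.55) = 2·P(B_{13.14} ≥ 4.55) = 2(1 − Φ(4.55/√13.14)) ≈ 0.2094

By the reflection principle for Brownian motion, P(M_t ≥ a) = 2 · P(B_t ≥ a) for a ≥ 0. Since B_t ~ N(0, t), P(B_t ≥ 4.55) = 1 − Φ(4.55/√t) = 1 − Φ(4.55/√13.14) = 1 − Φ(1.2552). So
  P(M_{13.14} ≥ 4.55) = 2(1 − Φ(1.2552)) ≈ 0.2094.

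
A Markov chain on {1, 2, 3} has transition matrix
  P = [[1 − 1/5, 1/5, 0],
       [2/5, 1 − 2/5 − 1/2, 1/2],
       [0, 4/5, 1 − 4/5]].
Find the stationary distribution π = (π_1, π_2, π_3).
π = (16/29, 8/29, 5/29)

This is a birth-death chain on three states, which satisfies detailed balance: π_1 · P_{12} = π_2 · P_{21} and π_2 · P_{23} = π_3 · P_{32}.
From π_1 · 1/5 = π_2 · 2/5: π_2/π_1 = (1/5)/(2/5) = 1/2.
From π_2 · 1/2 = π_3 · 4/5: π_3/π_2 = (1/2)/(4/5) = 5/8.
Take π_1 proportional to 1; then unnormalized π = (1, 1/2, 5/16). Normalize by dividing by the sum 29/16:
  π = (16/29, 8/29, 5/29).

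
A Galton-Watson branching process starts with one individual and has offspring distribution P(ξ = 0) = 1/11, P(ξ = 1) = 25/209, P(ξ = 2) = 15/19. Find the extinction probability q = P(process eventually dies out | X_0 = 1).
q = 19/165

The pgf is f(s) = 1/11 + 25/209·s + 15/19·s². The extinction probability q is the smallest fixed point of f in [0, 1]. Setting s = f(s):
  15/19·s² + (25/209 − 1)·s + 1/11 = 0
  15/19·s² − (1/11 + 15/19)·s + 1/11 = 0
which factors as (s − 1)·(15/19·s − 1/11) = 0, giving roots s = 1 and s = (1/11)/(15/19) = 19/165.
Mean offspring μ = 25/209 + 2·15/19 = 355/209 > 1 (supercritical), so q < 1. The extinction probability is the smaller root: q = (1/11)/(15/19) = 19/165.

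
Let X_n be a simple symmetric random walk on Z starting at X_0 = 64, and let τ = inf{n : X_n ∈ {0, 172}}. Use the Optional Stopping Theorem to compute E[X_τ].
E[X_τ] = 64

X_n is a martingale and τ is a bounded-mean stopping time (indeed τ is finite a.s. with bounded expectation since the walk is in a bounded region). By the OST, E[X_τ] = E[X_0] = 64. Equivalently: E[X_τ] = 172 · P(hit 172 first) + 0 · P(hit 0 first) = 172 · (64/172) = 64.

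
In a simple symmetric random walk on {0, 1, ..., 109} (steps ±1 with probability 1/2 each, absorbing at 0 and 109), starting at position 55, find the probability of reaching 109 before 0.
P(hit 109 before 0) = 55/109

Let u_k = P(hit 109 before 0 | start at k). Then u_0 = 0, u_109 = 1, and u_k = u_{k-1}/2 + u_{k+1}/2 for 1 ≤ k ≤ 108. This harmonic recurrence is solved by u_k = k/109, giving u_55 = 55/109.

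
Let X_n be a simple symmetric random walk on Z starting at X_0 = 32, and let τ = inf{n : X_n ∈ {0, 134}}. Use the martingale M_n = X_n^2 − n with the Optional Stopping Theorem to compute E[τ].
E[τ] = 3264

M_n = X_n^2 − n is a martingale (since E[X_{n+1}^2 | F_n] = X_n^2 + 1). By OST (τ has finite mean in a bounded region), E[M_τ] = E[M_0] = X_0^2 − 0 = 32^2 = 1024. Also E[M_τ] = E[X_τ^2] − E[τ]. The walk exits at 0 or 134, with P(hit 134 first) = 32/134, so E[X_τ^2] = 134^2 · 32/134 + 0 = 4288. Thus E[τ] = E[X_τ^2] − E[M_τ] = 4288 − 1024 = 3264 = 32(134 − 32) = 3264.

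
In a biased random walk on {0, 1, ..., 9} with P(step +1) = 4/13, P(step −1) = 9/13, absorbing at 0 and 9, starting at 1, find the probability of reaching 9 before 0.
P(hit 9 before 0) = (1 − (9/4)^1) / (1 − (9/4)^9) = 65536/77431669

Let u_k denote P(reach 9 before 0 | start at k). Boundary: u_0 = 0, u_9 = 1. Recurrence: u_k = 4/13·u_{k+1} + 9/13·u_{k-1} for 1 ≤ k ≤ 8. Try u_k = A + B·r^k with r = q/p = (9/13)/(4/13) = 9/4. Substitution satisfies the recurrence; boundary conditions give:
  u_k = (1 − r^k) / (1 − r^N) = (1 − (9/4)^1) / (1 − (9/4)^9) = 65536/77431669.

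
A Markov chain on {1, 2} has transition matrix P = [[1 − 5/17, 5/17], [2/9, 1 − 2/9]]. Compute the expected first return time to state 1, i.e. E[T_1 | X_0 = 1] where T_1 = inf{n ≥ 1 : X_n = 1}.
E[T_1 | X_0 = 1] = 1/π_1 = 79/34

For an irreducible recurrent Markov chain with stationary distribution π, E[T_i | X_0 = i] = 1/π_i (Kac's formula). Here π_1 = (2/9)/(5/17 + 2/9) = (2/9)/(79/153) = 34/79, so E[T_1 | X_0 = 1] = 1/π_1 = (5/17 + 2/9)/(2/9) = (79/153)/(2/9) = 79/34.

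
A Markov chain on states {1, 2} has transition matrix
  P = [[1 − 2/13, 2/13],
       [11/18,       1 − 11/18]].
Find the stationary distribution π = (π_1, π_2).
π_1 = 143/179, π_2 = 36/179

Solve πP = π with π_1 + π_2 = 1. From πP = π: π_1 · (1 − 2/13) + π_2 · 11/18 = π_1 ⇒ π_2 · 11/18 = π_1 · 2/13 ⇒ π_2/π_1 = (2/13)/(11/18) = 36/143. Together with π_1 + π_2 = 1:
  π_1 = (11/18)/(2/13 + 11/18) = (11/18)/(179/234) = 143/179,
  π_2 = (2/13)/(2/13 + 11/18) = (2/13)/(179/234) = 36/179.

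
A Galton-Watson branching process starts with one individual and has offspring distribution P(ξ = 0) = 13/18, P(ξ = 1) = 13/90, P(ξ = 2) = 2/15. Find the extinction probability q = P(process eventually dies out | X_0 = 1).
q = 1

Mean offspring μ = 0·13/18 + 1·13/90 + 2·2/15 = 37/90 ≤ 1. For μ ≤ 1 with offspring not concentrated at 1, the Galton-Watson process goes extinct almost surely, so q = 1.
(Algebraic check: The pgf is f(s) = 13/18 + 13/90·s + 2/15·s². The extinction probability q is the smallest fixed point of f in [0, 1]. Setting s = f(s):
  2/15·s² + (13/90 − 1)·s + 13/18 = 0
  2/15·s² − (13/18 + 2/15)·s + 13/18 = 0
which factors as (s − 1)·(2/15·s − 13/18) = 0, giving roots s = 1 and s = (13/18)/(2/15) = 65/12. Since 65/12 ≥ 1, the smallest root in [0, 1] is s = 1.)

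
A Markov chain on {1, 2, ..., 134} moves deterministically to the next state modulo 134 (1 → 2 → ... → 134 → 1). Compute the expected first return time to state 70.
E[T_70 | X_0 = 70] = 134

The chain cycles deterministically, so starting at state 70 it returns in exactly 134 steps. Equivalently, the stationary distribution is uniform π_j = 1/134 for every state j, so by Kac's formula E[T_70] = 1/π_70 = 134.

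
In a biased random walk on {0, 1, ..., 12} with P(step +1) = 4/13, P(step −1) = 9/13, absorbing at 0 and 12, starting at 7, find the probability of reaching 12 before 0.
P(hit 12 before 0) = (1 − (9/4)^7) / (1 − (9/4)^12) = 976196608/56482551853

Let u_k denote P(reach 12 before 0 | start at k). Boundary: u_0 = 0, u_12 = 1. Recurrence: u_k = 4/13·u_{k+1} + 9/13·u_{k-1} for 1 ≤ k ≤ 11. Try u_k = A + B·r^k with r = q/p = (9/13)/(4/13) = 9/4. Substitution satisfies the recurrence; boundary conditions give:
  u_k = (1 − r^k) / (1 − r^N) = (1 − (9/4)^7) / (1 − (9/4)^12) = 976196608/56482551853.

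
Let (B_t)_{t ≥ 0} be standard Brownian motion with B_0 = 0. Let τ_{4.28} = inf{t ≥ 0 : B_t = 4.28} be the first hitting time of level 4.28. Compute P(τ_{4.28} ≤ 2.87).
P(τ_{4.28} ≤ 2.87) = 2(1 − Φ(4.28/√2.87)) = 2(1 − Φ(2.5264)) ≈ 0.0115

By the reflection principle for standard BM, P(τ_b ≤ t) = 2 · P(B_t ≥ b). Since B_t ~ N(0, t), P(B_t ≥ 4.28) = 1 − Φ(4.28/√t) = 1 − Φ(4.28/√2.87) = 1 − Φ(2.5264) ≈ 0.00576. Doubling: P(τ_{4.28} ≤ 2.87) ≈ 2 · 0.00576 = 0.01152 ≈ 0.0115.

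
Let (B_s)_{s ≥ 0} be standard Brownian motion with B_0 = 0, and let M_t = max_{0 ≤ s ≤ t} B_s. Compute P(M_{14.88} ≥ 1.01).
P(M_{14.88} ≥ 1.01) = 2·P(B_{14.88} ≥ 1.01) = 2(1 − Φ(1.01/√14.88)) ≈ 0.7935

By the reflection principle for Brownian motion, P(M_t ≥ a) = 2 · P(B_t ≥ a) for a ≥ 0. Since B_t ~ N(0, t), P(B_t ≥ 1.01) = 1 − Φ(1.01/√t) = 1 − Φ(1.01/√14.88) = 1 − Φ(0.2618). So
  P(M_{14.88} ≥ 1.01) = 2(1 − Φ(0.2618)) ≈ 0.7935.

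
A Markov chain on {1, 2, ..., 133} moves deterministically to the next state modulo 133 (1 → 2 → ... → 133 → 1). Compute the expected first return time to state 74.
E[T_74 | X_0 = 74] = 133

The chain cycles deterministically, so starting at state 74 it returns in exactly 133 steps. Equivalently, the stationary distribution is uniform π_j = 1/133 for every state j, so by Kac's formula E[T_74] = 1/π_74 = 133.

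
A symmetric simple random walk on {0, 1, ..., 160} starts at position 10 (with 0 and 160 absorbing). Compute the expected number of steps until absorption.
E[τ | X_0 = 10] = 1500

Let v_k = E[τ | X_0 = k]. Boundary: v_0 = v_160 = 0. Recurrence: v_k = 1 + (v_{k-1} + v_{k+1})/2 for 1 ≤ k ≤ 159. The particular solution to v_k − (v_{k-1} + v_{k+1})/2 = 1 is v_k = −k^2. Adding homogeneous solution A + B k and matching boundaries gives v_k = k (160 − k). Substituting k = 10: v_10 = 10 · 150 = 1500.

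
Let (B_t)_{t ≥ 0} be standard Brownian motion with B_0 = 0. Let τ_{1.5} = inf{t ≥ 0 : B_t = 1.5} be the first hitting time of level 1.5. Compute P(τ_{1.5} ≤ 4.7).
P(τ_{1.5} ≤ 4.7) = 2(1 − Φ(1.5/√4.7)) = 2(1 − Φ(0.6919)) ≈ 0.4890

By the reflection principle for standard BM, P(τ_b ≤ t) = 2 · P(B_t ≥ b). Since B_t ~ N(0, t), P(B_t ≥ 1.5) = 1 − Φ(1.5/√t) = 1 − Φ(1.5/√4.7) = 1 − Φ(0.6919) ≈ 0.24450. Doubling: P(τ_{1.5} ≤ 4.7) ≈ 2 · 0.24450 = 0.48900 ≈ 0.4890.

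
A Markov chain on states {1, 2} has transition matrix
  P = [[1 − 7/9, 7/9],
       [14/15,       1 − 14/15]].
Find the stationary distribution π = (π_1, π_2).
π_1 = 6/11, π_2 = 5/11

Solve πP = π with π_1 + π_2 = 1. From πP = π: π_1 · (1 − 7/9) + π_2 · 14/15 = π_1 ⇒ π_2 · 14/15 = π_1 · 7/9 ⇒ π_2/π_1 = (7/9)/(14/15) = 5/6. Together with π_1 + π_2 = 1:
  π_1 = (14/15)/(7/9 + 14/15) = (14/15)/(77/45) = 6/11,
  π_2 = (7/9)/(7/9 + 14/15) = (7/9)/(77/45) = 5/11.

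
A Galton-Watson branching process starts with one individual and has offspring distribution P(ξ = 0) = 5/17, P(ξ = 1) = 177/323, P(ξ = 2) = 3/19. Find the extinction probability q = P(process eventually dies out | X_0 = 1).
q = 1

Mean offspring μ = 0·5/17 + 1·177/323 + 2·3/19 = 279/323 ≤ 1. For μ ≤ 1 with offspring not concentrated at 1, the Galton-Watson process goes extinct almost surely, so q = 1.
(Algebraic check: The pgf is f(s) = 5/17 + 177/323·s + 3/19·s². The extinction probability q is the smallest fixed point of f in [0, 1]. Setting s = f(s):
  3/19·s² + (177/323 − 1)·s + 5/17 = 0
  3/19·s² − (5/17 + 3/19)·s + 5/17 = 0
which factors as (s − 1)·(3/19·s − 5/17) = 0, giving roots s = 1 and s = (5/17)/(3/19) = 95/51. Since 95/51 ≥ 1, the smallest root in [0, 1] is s = 1.)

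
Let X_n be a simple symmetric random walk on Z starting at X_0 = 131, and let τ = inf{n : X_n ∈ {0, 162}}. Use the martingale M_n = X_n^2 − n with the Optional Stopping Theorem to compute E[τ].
E[τ] = 4061

M_n = X_n^2 − n is a martingale (since E[X_{n+1}^2 | F_n] = X_n^2 + 1). By OST (τ has finite mean in a bounded region), E[M_τ] = E[M_0] = X_0^2 − 0 = 131^2 = 17161. Also E[M_τ] = E[X_τ^2] − E[τ]. The walk exits at 0 or 162, with P(hit 162 first) = 131/162, so E[X_τ^2] = 162^2 · 131/162 + 0 = 21222. Thus E[τ] = E[X_τ^2] − E[M_τ] = 21222 − 17161 = 4061 = 131(162 − 131) = 4061.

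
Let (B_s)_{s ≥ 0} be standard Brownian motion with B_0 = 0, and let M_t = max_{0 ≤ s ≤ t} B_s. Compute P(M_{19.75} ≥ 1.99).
P(M_{19.75} ≥ 1.99) = 2·P(B_{19.75} ≥ 1.99) = 2(1 − Φ(1.99/√19.75)) ≈ 0.6543

By the reflection principle for Brownian motion, P(M_t ≥ a) = 2 · P(B_t ≥ a) for a ≥ 0. Since B_t ~ N(0, t), P(B_t ≥ 1.99) = 1 − Φ(1.99/√t) = 1 − Φ(1.99/√19.75) = 1 − Φ(0.4478). So
  P(M_{19.75} ≥ 1.99) = 2(1 − Φ(0.4478)) ≈ 0.6543.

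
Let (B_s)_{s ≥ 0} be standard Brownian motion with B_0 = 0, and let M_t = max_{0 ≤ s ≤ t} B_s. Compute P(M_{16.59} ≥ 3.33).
P(M_{16.59} ≥ 3.33) = 2·P(B_{16.59} ≥ 3.33) = 2(1 − Φ(3.33/√16.59)) ≈ 0.4136

By the reflection principle for Brownian motion, P(M_t ≥ a) = 2 · P(B_t ≥ a) for a ≥ 0. Since B_t ~ N(0, t), P(B_t ≥ 3.33) = 1 − Φ(3.33/√t) = 1 − Φ(3.33/√16.59) = 1 − Φ(0.8176). So
  P(M_{16.59} ≥ 3.33) = 2(1 − Φ(0.8176)) ≈ 0.4136.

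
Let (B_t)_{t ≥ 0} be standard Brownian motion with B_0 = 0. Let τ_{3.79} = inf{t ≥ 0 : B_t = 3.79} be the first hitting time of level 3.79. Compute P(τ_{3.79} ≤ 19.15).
P(τ_{3.79} ≤ 19.15) = 2(1 − Φ(3.79/√19.15)) = 2(1 − Φ(0.8661)) ≈ 0.3864

By the reflection principle for standard BM, P(τ_b ≤ t) = 2 · P(B_t ≥ b). Since B_t ~ N(0, t), P(B_t ≥ 3.79) = 1 − Φ(3.79/√t) = 1 − Φ(3.79/√19.15) = 1 − Φ(0.8661) ≈ 0.19322. Doubling: P(τ_{3.79} ≤ 19.15) ≈ 2 · 0.19322 = 0.38644 ≈ 0.3864.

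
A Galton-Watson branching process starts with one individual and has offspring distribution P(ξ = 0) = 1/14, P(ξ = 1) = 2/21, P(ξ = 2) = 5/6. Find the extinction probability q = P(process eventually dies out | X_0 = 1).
q = 3/35

The pgf is f(s) = 1/14 + 2/21·s + 5/6·s². The extinction probability q is the smallest fixed point of f in [0, 1]. Setting s = f(s):
  5/6·s² + (2/21 − 1)·s + 1/14 = 0
  5/6·s² − (1/14 + 5/6)·s + 1/14 = 0
which factors as (s − 1)·(5/6·s − 1/14) = 0, giving roots s = 1 and s = (1/14)/(5/6) = 3/35.
Mean offspring μ = 2/21 + 2·5/6 = 37/21 > 1 (supercritical), so q < 1. The extinction probability is the smaller root: q = (1/14)/(5/6) = 3/35.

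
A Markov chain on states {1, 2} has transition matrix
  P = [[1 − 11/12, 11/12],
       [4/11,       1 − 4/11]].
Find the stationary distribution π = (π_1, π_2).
π_1 = 48/169, π_2 = 121/169

Solve πP = π with π_1 + π_2 = 1. From πP = π: π_1 · (1 − 11/12) + π_2 · 4/11 = π_1 ⇒ π_2 · 4/11 = π_1 · 11/12 ⇒ π_2/π_1 = (11/12)/(4/11) = 121/48. Together with π_1 + π_2 = 1:
  π_1 = (4/11)/(11/12 + 4/11) = (4/11)/(169/132) = 48/169,
  π_2 = (11/12)/(11/12 + 4/11) = (11/12)/(169/132) = 121/169.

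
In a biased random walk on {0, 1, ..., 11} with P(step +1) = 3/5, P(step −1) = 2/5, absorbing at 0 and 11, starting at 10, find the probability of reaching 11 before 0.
P(hit 11 before 0) = (1 − (2/3)^10) / (1 − (2/3)^11) = 174075/175099

Let u_k denote P(reach 11 before 0 | start at k). Boundary: u_0 = 0, u_11 = 1. Recurrence: u_k = 3/5·u_{k+1} + 2/5·u_{k-1} for 1 ≤ k ≤ 10. Try u_k = A + B·r^k with r = q/p = (2/5)/(3/5) = 2/3. Substitution satisfies the recurrence; boundary conditions give:
  u_k = (1 − r^k) / (1 − r^N) = (1 − (2/3)^10) / (1 − (2/3)^11) = 174075/175099.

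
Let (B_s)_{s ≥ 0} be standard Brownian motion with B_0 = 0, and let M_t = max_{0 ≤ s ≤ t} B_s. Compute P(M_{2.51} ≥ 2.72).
P(M_{2.51} ≥ 2.72) = 2·P(B_{2.51} ≥ 2.72) = 2(1 − Φ(2.72/√2.51)) ≈ 0.0860

By the reflection principle for Brownian motion, P(M_t ≥ a) = 2 · P(B_t ≥ a) for a ≥ 0. Since B_t ~ N(0, t), P(B_t ≥ 2.72) = 1 − Φ(2.72/√t) = 1 − Φ(2.72/√2.51) = 1 − Φ(1.7168). So
  P(M_{2.51} ≥ 2.72) = 2(1 − Φ(1.7168)) ≈ 0.0860.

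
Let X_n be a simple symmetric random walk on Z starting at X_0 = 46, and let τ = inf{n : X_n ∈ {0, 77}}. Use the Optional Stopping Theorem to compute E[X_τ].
E[X_τ] = 46

X_n is a martingale and τ is a bounded-mean stopping time (indeed τ is finite a.s. with bounded expectation since the walk is in a bounded region). By the OST, E[X_τ] = E[X_0] = 46. Equivalently: E[X_τ] = 77 · P(hit 77 first) + 0 · P(hit 0 first) = 77 · (46/77) = 46.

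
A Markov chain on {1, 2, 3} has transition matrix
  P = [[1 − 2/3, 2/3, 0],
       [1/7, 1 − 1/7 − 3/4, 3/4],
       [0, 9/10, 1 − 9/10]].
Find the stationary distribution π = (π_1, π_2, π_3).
π = (9/86, 21/43, 35/86)

This is a birth-death chain on three states, which satisfies detailed balance: π_1 · P_{12} = π_2 · P_{21} and π_2 · P_{23} = π_3 · P_{32}.
From π_1 · 2/3 = π_2 · 1/7: π_2/π_1 = (2/3)/(1/7) = 14/3.
From π_2 · 3/4 = π_3 · 9/10: π_3/π_2 = (3/4)/(9/10) = 5/6.
Take π_1 proportional to 1; then unnormalized π = (1, 14/3, 35/9). Normalize by dividing by the sum 86/9:
  π = (9/86, 21/43, 35/86).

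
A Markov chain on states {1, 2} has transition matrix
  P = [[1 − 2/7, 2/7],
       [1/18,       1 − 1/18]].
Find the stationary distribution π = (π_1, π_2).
π_1 = 7/43, π_2 = 36/43

Solve πP = π with π_1 + π_2 = 1. From πP = π: π_1 · (1 − 2/7) + π_2 · 1/18 = π_1 ⇒ π_2 · 1/18 = π_1 · 2/7 ⇒ π_2/π_1 = (2/7)/(1/18) = 36/7. Together with π_1 + π_2 = 1:
  π_1 = (1/18)/(2/7 + 1/18) = (1/18)/(43/126) = 7/43,
  π_2 = (2/7)/(2/7 + 1/18) = (2/7)/(43/126) = 36/43.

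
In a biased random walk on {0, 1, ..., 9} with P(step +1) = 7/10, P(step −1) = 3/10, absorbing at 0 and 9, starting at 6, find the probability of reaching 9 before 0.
P(hit 9 before 0) = (1 − (3/7)^6) / (1 − (3/7)^9) = 126910/127639

Let u_k denote P(reach 9 before 0 | start at k). Boundary: u_0 = 0, u_9 = 1. Recurrence: u_k = 7/10·u_{k+1} + 3/10·u_{k-1} for 1 ≤ k ≤ 8. Try u_k = A + B·r^k with r = q/p = (3/10)/(7/10) = 3/7. Substitution satisfies the recurrence; boundary conditions give:
  u_k = (1 − r^k) / (1 − r^N) = (1 − (3/7)^6) / (1 − (3/7)^9) = 126910/127639.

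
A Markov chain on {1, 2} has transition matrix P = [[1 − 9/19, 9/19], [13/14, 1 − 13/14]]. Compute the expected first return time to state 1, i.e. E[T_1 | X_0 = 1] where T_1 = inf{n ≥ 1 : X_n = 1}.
E[T_1 | X_0 = 1] = 1/π_1 = 373/247

For an irreducible recurrent Markov chain with stationary distribution π, E[T_i | X_0 = i] = 1/π_i (Kac's formula). Here π_1 = (13/14)/(9/19 + 13/14) = (13/14)/(373/266) = 247/373, so E[T_1 | X_0 = 1] = 1/π_1 = (9/19 + 13/14)/(13/14) = (373/266)/(13/14) = 373/247.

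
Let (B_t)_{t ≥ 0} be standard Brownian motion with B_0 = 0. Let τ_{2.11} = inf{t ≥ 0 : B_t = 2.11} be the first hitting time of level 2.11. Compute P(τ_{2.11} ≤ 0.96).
P(τ_{2.11} ≤ 0.96) = 2(1 − Φ(2.11/√0.96)) = 2(1 − Φ(2.1535)) ≈ 0.0313

By the reflection principle for standard BM, P(τ_b ≤ t) = 2 · P(B_t ≥ b). Since B_t ~ N(0, t), P(B_t ≥ 2.11) = 1 − Φ(2.11/√t) = 1 − Φ(2.11/√0.96) = 1 − Φ(2.1535) ≈ 0.01564. Doubling: P(τ_{2.11} ≤ 0.96) ≈ 2 · 0.01564 = 0.03128 ≈ 0.0313.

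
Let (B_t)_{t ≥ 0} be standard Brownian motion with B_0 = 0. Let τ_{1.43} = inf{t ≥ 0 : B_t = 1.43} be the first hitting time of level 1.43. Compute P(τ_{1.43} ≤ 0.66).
P(τ_{1.43} ≤ 0.66) = 2(1 − Φ(1.43/√0.66)) = 2(1 − Φ(1.7602)) ≈ 0.0784

By the reflection principle for standard BM, P(τ_b ≤ t) = 2 · P(B_t ≥ b). Since B_t ~ N(0, t), P(B_t ≥ 1.43) = 1 − Φ(1.43/√t) = 1 − Φ(1.43/√0.66) = 1 − Φ(1.7602) ≈ 0.03919. Doubling: P(τ_{1.43} ≤ 0.66) ≈ 2 · 0.03919 = 0.07838 ≈ 0.0784.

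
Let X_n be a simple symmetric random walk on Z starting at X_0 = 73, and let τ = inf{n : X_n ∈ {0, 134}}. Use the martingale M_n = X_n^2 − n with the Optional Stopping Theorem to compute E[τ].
E[τ] = 4453

M_n = X_n^2 − n is a martingale (since E[X_{n+1}^2 | F_n] = X_n^2 + 1). By OST (τ has finite mean in a bounded region), E[M_τ] = E[M_0] = X_0^2 − 0 = 73^2 = 5329. Also E[M_τ] = E[X_τ^2] − E[τ]. The walk exits at 0 or 134, with P(hit 134 first) = 73/134, so E[X_τ^2] = 134^2 · 73/134 + 0 = 9782. Thus E[τ] = E[X_τ^2] − E[M_τ] = 9782 − 5329 = 4453 = 73(134 − 73) = 4453.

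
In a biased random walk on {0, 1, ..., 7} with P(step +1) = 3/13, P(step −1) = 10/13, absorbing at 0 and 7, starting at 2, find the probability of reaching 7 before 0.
P(hit 7 before 0) = (1 − (10/3)^2) / (1 − (10/3)^7) = 3159/1428259

Let u_k denote P(reach 7 before 0 | start at k). Boundary: u_0 = 0, u_7 = 1. Recurrence: u_k = 3/13·u_{k+1} + 10/13·u_{k-1} for 1 ≤ k ≤ 6. Try u_k = A + B·r^k with r = q/p = (10/13)/(3/13) = 10/3. Substitution satisfies the recurrence; boundary conditions give:
  u_k = (1 − r^k) / (1 − r^N) = (1 − (10/3)^2) / (1 − (10/3)^7) = 3159/1428259.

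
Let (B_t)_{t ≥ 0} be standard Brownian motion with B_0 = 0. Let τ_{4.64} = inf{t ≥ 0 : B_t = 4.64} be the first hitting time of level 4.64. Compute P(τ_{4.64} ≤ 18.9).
P(τ_{4.64} ≤ 18.9) = 2(1 − Φ(4.64/√18.9)) = 2(1 − Φ(1.0673)) ≈ 0.2858

By the reflection principle for standard BM, P(τ_b ≤ t) = 2 · P(B_t ≥ b). Since B_t ~ N(0, t), P(B_t ≥ 4.64) = 1 − Φ(4.64/√t) = 1 − Φ(4.64/√18.9) = 1 − Φ(1.0673) ≈ 0.14292. Doubling: P(τ_{4.64} ≤ 18.9) ≈ 2 · 0.14292 = 0.28584 ≈ 0.2858.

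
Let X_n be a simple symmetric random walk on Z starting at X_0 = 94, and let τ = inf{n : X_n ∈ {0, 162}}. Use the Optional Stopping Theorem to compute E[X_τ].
E[X_τ] = 94

X_n is a martingale and τ is a bounded-mean stopping time (indeed τ is finite a.s. with bounded expectation since the walk is in a bounded region). By the OST, E[X_τ] = E[X_0] = 94. Equivalently: E[X_τ] = 162 · P(hit 162 first) + 0 · P(hit 0 first) = 162 · (94/162) = 94.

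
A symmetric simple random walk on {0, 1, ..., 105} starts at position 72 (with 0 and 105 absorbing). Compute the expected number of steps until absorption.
E[τ | X_0 = 72] = 2376

Let v_k = E[τ | X_0 = k]. Boundary: v_0 = v_105 = 0. Recurrence: v_k = 1 + (v_{k-1} + v_{k+1})/2 for 1 ≤ k ≤ 104. The particular solution to v_k − (v_{k-1} + v_{k+1})/2 = 1 is v_k = −k^2. Adding homogeneous solution A + B k and matching boundaries gives v_k = k (105 − k). Substituting k = 72: v_72 = 72 · 33 = 2376.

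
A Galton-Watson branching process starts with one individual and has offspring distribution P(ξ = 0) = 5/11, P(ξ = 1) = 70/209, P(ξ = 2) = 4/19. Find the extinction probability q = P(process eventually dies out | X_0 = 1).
q = 1

Mean offspring μ = 0·5/11 + 1·70/209 + 2·4/19 = 158/209 ≤ 1. For μ ≤ 1 with offspring not concentrated at 1, the Galton-Watson process goes extinct almost surely, so q = 1.
(Algebraic check: The pgf is f(s) = 5/11 + 70/209·s + 4/19·s². The extinction probability q is the smallest fixed point of f in [0, 1]. Setting s = f(s):
  4/19·s² + (70/209 − 1)·s + 5/11 = 0
  4/19·s² − (5/11 + 4/19)·s + 5/11 = 0
which factors as (s − 1)·(4/19·s − 5/11) = 0, giving roots s = 1 and s = (5/11)/(4/19) = 95/44. Since 95/44 ≥ 1, the smallest root in [0, 1] is s = 1.)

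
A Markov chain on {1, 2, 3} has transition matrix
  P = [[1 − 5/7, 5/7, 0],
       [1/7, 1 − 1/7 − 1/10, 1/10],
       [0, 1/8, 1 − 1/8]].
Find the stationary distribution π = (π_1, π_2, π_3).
π = (1/10, 1/2, 2/5)

This is a birth-death chain on three states, which satisfies detailed balance: π_1 · P_{12} = π_2 · P_{21} and π_2 · P_{23} = π_3 · P_{32}.
From π_1 · 5/7 = π_2 · 1/7: π_2/π_1 = (5/7)/(1/7) = 5.
From π_2 · 1/10 = π_3 · 1/8: π_3/π_2 = (1/10)/(1/8) = 4/5.
Take π_1 proportional to 1; then unnormalized π = (1, 5, 4). Normalize by dividing by the sum 10:
  π = (1/10, 1/2, 2/5).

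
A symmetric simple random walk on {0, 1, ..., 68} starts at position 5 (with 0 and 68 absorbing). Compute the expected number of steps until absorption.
E[τ | X_0 = 5] = 315

Let v_k = E[τ | X_0 = k]. Boundary: v_0 = v_68 = 0. Recurrence: v_k = 1 + (v_{k-1} + v_{k+1})/2 for 1 ≤ k ≤ 67. The particular solution to v_k − (v_{k-1} + v_{k+1})/2 = 1 is v_k = −k^2. Adding homogeneous solution A + B k and matching boundaries gives v_k = k (68 − k). Substituting k = 5: v_5 = 5 · 63 = 315.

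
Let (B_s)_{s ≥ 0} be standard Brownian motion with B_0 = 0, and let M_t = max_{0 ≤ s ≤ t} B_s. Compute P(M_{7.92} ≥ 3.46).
P(M_{7.92} ≥ 3.46) = 2·P(B_{7.92} ≥ 3.46) = 2(1 − Φ(3.46/√7.92)) ≈ 0.2189

By the reflection principle for Brownian motion, P(M_t ≥ a) = 2 · P(B_t ≥ a) for a ≥ 0. Since B_t ~ N(0, t), P(B_t ≥ 3.46) = 1 − Φ(3.46/√t) = 1 − Φ(3.46/√7.92) = 1 − Φ(1.2295). So
  P(M_{7.92} ≥ 3.46) = 2(1 − Φ(1.2295)) ≈ 0.2189.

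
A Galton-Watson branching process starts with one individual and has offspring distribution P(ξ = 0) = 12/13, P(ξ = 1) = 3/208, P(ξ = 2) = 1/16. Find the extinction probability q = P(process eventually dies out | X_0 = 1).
q = 1

Mean offspring μ = 0·12/13 + 1·3/208 + 2·1/16 = 29/208 ≤ 1. For μ ≤ 1 with offspring not concentrated at 1, the Galton-Watson process goes extinct almost surely, so q = 1.
(Algebraic check: The pgf is f(s) = 12/13 + 3/208·s + 1/16·s². The extinction probability q is the smallest fixed point of f in [0, 1]. Setting s = f(s):
  1/16·s² + (3/208 − 1)·s + 12/13 = 0
  1/16·s² − (12/13 + 1/16)·s + 12/13 = 0
which factors as (s − 1)·(1/16·s − 12/13) = 0, giving roots s = 1 and s = (12/13)/(1/16) = 192/13. Since 192/13 ≥ 1, the smallest root in [0, 1] is s = 1.)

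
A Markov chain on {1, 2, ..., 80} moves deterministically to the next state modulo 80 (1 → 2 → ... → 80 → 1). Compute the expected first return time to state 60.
E[T_60 | X_0 = 60] = 80

The chain cycles deterministically, so starting at state 60 it returns in exactly 80 steps. Equivalently, the stationary distribution is uniform π_j = 1/80 for every state j, so by Kac's formula E[T_60] = 1/π_60 = 80.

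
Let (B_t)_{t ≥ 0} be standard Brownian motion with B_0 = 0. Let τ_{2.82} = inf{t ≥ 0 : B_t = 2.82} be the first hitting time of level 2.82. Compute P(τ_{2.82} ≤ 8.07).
P(τ_{2.82} ≤ 8.07) = 2(1 − Φ(2.82/√8.07)) = 2(1 − Φ(0.9927)) ≈ 0.3209

By the reflection principle for standard BM, P(τ_b ≤ t) = 2 · P(B_t ≥ b). Since B_t ~ N(0, t), P(B_t ≥ 2.82) = 1 − Φ(2.82/√t) = 1 − Φ(2.82/√8.07) = 1 − Φ(0.9927) ≈ 0.16043. Doubling: P(τ_{2.82} ≤ 8.07) ≈ 2 · 0.16043 = 0.32086 ≈ 0.3209.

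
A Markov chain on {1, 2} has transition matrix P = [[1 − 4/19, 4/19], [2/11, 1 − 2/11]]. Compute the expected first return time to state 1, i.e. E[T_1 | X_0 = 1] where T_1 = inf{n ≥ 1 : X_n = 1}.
E[T_1 | X_0 = 1] = 1/π_1 = 41/19

For an irreducible recurrent Markov chain with stationary distribution π, E[T_i | X_0 = i] = 1/π_i (Kac's formula). Here π_1 = (2/11)/(4/19 + 2/11) = (2/11)/(82/209) = 19/41, so E[T_1 | X_0 = 1] = 1/π_1 = (4/19 + 2/11)/(2/11) = (82/209)/(2/11) = 41/19.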